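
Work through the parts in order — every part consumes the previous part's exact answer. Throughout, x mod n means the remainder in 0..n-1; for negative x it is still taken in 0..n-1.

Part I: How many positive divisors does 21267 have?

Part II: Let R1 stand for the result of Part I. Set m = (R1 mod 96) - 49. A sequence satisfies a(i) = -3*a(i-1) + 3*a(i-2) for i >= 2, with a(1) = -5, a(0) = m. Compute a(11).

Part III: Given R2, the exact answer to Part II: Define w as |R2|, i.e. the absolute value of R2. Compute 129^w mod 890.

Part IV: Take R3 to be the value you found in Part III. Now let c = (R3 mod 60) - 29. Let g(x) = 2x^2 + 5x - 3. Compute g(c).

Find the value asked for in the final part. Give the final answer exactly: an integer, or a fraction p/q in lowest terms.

15

Part I: 21267 = 3^2 * 17 * 139; number of divisors = (2+1) * (1+1) * (1+1) = 12; answer 12
Part II: R1 = 12; m = -37; a(2) = -3*(-5) + 3*(-37) = -96; iterating: a(2)=-96, a(3)=273, a(4)=-1107, a(5)=4140, a(6)=-15741, a(7)=59643, a(8)=-226152, a(9)=857385, a(10)=-3250611, a(11)=12323988; answer 12323988
Part III: R2 = 12323988; w = 12323988; squarings mod 890: 129^1=129, 129^2=621, 129^4=271, 129^8=461, 129^16=701, 129^32=121, 129^64=401, 129^128=601, 129^256=751, 129^512=631, 129^1024=331, 129^2048=91, 129^4096=271, 129^8192=461, 129^16384=701, 129^32768=121, 129^65536=401, 129^131072=601, 129^262144=751, 129^524288=631, 129^1048576=331, 129^2097152=91, 129^4194304=271, 129^8388608=461; 129^12323988 = 129^4 * 129^16 * 129^128 * 129^1024 * 129^2048 * 129^262144 * 129^524288 * 129^1048576 * 129^2097152 * 129^8388608 = 631 (mod 890); answer 631
Part IV: R3 = 631; c = 2; 2*(2)^2 + 5*(2)^1 - 3 = (8) + (10) + (-3) = 15; answer 15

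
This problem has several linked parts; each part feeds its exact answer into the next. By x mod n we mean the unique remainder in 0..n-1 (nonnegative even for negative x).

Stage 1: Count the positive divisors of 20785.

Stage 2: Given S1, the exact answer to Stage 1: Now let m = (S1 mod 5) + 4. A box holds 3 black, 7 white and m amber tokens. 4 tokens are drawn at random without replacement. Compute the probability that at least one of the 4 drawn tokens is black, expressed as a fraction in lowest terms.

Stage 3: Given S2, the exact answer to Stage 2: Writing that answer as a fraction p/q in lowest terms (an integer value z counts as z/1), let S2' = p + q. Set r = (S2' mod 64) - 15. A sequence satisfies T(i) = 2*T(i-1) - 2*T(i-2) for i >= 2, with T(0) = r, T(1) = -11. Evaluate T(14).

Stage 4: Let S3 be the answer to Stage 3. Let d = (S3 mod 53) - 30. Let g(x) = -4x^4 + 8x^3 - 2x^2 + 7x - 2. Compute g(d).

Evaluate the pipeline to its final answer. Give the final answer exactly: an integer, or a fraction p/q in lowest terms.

Stage 1: 20785 = 5 * 4157; number of divisors = (1+1) * (1+1) = 4; answer 4
Stage 2: S1 = 4; m = 8; total draws C(18,4) = 3060; complement C(15,4) = 1365; favorable 3060 - 1365 = 1695; P = 113/204; answer 113/204
Stage 3: S2 = 113/204; threaded value p + q = 317; r = 46; T(2) = 2*(-11) - 2*(46) = -114; iterating: T(2)=-114, T(3)=-206, T(4)=-184, T(5)=44, T(6)=456, T(7)=824, T(8)=736, T(9)=-176, T(10)=-1824, T(11)=-3296, T(12)=-2944, T(13)=704, T(14)=7296; answer 7296
Stage 4: S3 = 7296; d = 5; -4*(5)^4 + 8*(5)^3 - 2*(5)^2 + 7*(5)^1 - 2 = (-2500) + (1000) + (-50) + (35) + (-2) = -1517; answer -1517

-1517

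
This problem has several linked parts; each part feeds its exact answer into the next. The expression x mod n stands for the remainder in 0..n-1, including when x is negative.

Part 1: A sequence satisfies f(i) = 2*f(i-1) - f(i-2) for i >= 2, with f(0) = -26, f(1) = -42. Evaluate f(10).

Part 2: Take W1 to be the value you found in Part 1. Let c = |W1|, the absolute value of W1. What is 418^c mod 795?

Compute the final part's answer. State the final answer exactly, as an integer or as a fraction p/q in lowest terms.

289

Part 1: f(2) = 2*(-42) - 1*(-26) = -58; iterating: f(2)=-58, f(3)=-74, f(4)=-90, f(5)=-106, f(6)=-122, f(7)=-138, f(8)=-154, f(9)=-170, f(10)=-186; answer -186
Part 2: W1 = -186; c = 186; squarings mod 795: 418^1=418, 418^2=619, 418^4=766, 418^8=46, 418^16=526, 418^32=16, 418^64=256, 418^128=346; 418^186 = 418^2 * 418^8 * 418^16 * 418^32 * 418^128 = 289 (mod 795); answer 289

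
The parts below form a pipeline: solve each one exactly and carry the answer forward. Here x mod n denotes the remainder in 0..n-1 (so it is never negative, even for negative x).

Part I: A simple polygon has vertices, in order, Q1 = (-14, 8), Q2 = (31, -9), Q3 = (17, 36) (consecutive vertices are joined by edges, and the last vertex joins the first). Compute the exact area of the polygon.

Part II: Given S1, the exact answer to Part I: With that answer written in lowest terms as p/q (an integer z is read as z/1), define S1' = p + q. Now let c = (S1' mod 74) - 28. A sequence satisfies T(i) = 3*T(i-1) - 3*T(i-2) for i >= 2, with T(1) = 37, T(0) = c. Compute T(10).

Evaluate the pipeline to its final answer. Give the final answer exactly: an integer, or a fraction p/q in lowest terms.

Part I: cross terms: (-14*-9 - 31*8)=-122, (31*36 - 17*-9)=1269, (17*8 - -14*36)=640; twice the area = |1787| = 1787; area = 1787/2; answer 1787/2
Part II: S1 = 1787/2; threaded value p + q = 1789; c = -15; T(2) = 3*(37) - 3*(-15) = 156; iterating: T(2)=156, T(3)=357, T(4)=603, T(5)=738, T(6)=405, T(7)=-999, T(8)=-4212, T(9)=-9639, T(10)=-16281; answer -16281

-16281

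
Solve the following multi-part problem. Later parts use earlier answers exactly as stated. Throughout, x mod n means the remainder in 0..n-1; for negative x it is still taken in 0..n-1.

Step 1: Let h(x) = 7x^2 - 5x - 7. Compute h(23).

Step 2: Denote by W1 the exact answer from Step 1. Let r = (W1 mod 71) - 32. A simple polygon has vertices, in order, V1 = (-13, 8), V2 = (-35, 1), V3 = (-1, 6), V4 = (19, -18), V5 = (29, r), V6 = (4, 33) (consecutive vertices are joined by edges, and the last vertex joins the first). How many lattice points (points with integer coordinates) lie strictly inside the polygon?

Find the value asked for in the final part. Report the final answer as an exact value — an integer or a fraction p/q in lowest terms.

Step 1: 7*(23)^2 - 5*(23)^1 - 7 = (3703) + (-115) + (-7) = 3581; answer 3581
Step 2: W1 = 3581; r = -1; cross terms: (-13*1 - -35*8)=267, (-35*6 - -1*1)=-209, (-1*-18 - 19*6)=-96, (19*-1 - 29*-18)=503, (29*33 - 4*-1)=961, (4*8 - -13*33)=461; twice the area = |1887| = 1887; area = 1887/2; boundary points = 1 + 1 + 4 + 1 + 1 + 1 = 9; strictly interior points = area - boundary/2 + 1 = 940; answer 940

940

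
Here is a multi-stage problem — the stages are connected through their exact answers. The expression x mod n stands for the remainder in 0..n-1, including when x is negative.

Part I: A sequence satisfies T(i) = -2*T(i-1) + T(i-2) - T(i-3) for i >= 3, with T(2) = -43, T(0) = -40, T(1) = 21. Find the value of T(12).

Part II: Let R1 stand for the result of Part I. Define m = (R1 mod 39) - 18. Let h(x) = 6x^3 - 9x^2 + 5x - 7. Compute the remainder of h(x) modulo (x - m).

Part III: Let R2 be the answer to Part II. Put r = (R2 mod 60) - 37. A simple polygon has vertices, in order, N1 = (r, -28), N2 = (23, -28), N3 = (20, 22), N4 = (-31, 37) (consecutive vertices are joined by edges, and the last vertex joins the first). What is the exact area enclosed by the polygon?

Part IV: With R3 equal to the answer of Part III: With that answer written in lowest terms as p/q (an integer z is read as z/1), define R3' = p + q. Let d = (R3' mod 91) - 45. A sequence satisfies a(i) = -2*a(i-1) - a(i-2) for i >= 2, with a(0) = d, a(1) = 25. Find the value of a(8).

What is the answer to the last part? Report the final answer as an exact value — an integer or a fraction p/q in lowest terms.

31

Part I: T(3) = -2*(-43) + 1*(21) - 1*(-40) = 147; iterating: T(3)=147, T(4)=-358, T(5)=906, T(6)=-2317, T(7)=5898, T(8)=-15019, T(9)=38253, T(10)=-97423, T(11)=248118, T(12)=-631912; answer -631912
Part II: R1 = -631912; m = -13; remainder = value at the root: 6*(-13)^3 - 9*(-13)^2 + 5*(-13)^1 - 7 = (-13182) + (-1521) + (-65) + (-7) = -14775; answer -14775
Part III: R2 = -14775; r = 8; cross terms: (8*-28 - 23*-28)=420, (23*22 - 20*-28)=1066, (20*37 - -31*22)=1422, (-31*-28 - 8*37)=572; twice the area = |3480| = 3480; area = 1740; answer 1740
Part IV: R3 = 1740; threaded value p + q = 1741; d = -33; a(2) = -2*(25) - 1*(-33) = -17; iterating: a(2)=-17, a(3)=9, a(4)=-1, a(5)=-7, a(6)=15, a(7)=-23, a(8)=31; answer 31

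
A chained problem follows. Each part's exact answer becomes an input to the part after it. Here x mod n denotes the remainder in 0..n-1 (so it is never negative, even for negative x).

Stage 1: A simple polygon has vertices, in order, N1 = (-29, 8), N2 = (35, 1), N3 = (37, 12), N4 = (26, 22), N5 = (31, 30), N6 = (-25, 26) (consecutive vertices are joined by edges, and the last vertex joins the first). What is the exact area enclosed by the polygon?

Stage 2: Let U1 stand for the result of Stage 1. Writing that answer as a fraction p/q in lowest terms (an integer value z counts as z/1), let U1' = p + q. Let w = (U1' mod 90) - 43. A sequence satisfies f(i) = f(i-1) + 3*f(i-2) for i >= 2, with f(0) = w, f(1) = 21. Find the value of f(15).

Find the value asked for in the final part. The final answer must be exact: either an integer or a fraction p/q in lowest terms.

1581636

Stage 1: cross terms: (-29*1 - 35*8)=-309, (35*12 - 37*1)=383, (37*22 - 26*12)=502, (26*30 - 31*22)=98, (31*26 - -25*30)=1556, (-25*8 - -29*26)=554; twice the area = |2784| = 2784; area = 1392; answer 1392
Stage 2: U1 = 1392; threaded value p + q = 1393; w = 0; f(2) = 1*(21) + 3*(0) = 21; iterating: f(2)=21, f(3)=84, f(4)=147, f(5)=399, f(6)=840, f(7)=2037, f(8)=4557, f(9)=10668, f(10)=24339, f(11)=56343, f(12)=129360, f(13)=298389, f(14)=686469, f(15)=1581636; answer 1581636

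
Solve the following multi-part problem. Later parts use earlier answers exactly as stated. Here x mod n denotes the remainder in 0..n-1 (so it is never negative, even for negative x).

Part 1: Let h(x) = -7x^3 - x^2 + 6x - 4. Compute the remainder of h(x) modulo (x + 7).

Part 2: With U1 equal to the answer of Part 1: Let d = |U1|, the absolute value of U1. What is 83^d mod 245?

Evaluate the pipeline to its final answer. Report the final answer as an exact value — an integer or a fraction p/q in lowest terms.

Part 1: remainder = value at the root: -7*(-7)^3 - 1*(-7)^2 + 6*(-7)^1 - 4 = (2401) + (-49) + (-42) + (-4) = 2306; answer 2306
Part 2: U1 = 2306; d = 2306; squarings mod 245: 83^1=83, 83^2=29, 83^4=106, 83^8=211, 83^16=176, 83^32=106, 83^64=211, 83^128=176, 83^256=106, 83^512=211, 83^1024=176, 83^2048=106; 83^2306 = 83^2 * 83^256 * 83^2048 = 239 (mod 245); answer 239

239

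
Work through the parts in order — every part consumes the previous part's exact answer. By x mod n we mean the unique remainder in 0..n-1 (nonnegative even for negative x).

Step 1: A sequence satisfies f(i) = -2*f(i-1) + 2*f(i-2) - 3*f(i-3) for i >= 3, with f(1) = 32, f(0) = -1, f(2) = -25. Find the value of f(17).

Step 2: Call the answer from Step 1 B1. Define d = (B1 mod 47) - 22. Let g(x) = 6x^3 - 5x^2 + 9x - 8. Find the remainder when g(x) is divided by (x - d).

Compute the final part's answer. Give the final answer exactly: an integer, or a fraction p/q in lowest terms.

Step 1: f(3) = -2*(-25) + 2*(32) - 3*(-1) = 117; iterating: f(3)=117, f(4)=-380, f(5)=1069, f(6)=-3249, f(7)=9776, f(8)=-29257, f(9)=87813, f(10)=-263468, f(11)=790333, f(12)=-2371041, f(13)=7113152, f(14)=-21339385, f(15)=64018197, f(16)=-192054620, f(17)=576163789; answer 576163789
Step 2: B1 = 576163789; d = -21; remainder = value at the root: 6*(-21)^3 - 5*(-21)^2 + 9*(-21)^1 - 8 = (-55566) + (-2205) + (-189) + (-8) = -57968; answer -57968

-57968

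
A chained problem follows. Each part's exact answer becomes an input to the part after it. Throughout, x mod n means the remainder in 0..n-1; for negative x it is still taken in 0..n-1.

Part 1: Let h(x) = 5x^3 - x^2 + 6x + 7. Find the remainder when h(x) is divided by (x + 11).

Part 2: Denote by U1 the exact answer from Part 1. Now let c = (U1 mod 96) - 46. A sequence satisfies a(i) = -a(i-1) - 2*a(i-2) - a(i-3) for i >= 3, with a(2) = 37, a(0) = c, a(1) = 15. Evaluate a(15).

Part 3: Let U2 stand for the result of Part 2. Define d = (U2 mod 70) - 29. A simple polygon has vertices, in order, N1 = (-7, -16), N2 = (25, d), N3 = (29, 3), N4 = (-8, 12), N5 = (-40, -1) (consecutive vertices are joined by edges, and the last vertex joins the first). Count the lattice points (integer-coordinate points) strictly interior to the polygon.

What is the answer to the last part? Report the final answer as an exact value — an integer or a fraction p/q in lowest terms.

Part 1: remainder = value at the root: 5*(-11)^3 - 1*(-11)^2 + 6*(-11)^1 + 7 = (-6655) + (-121) + (-66) + (7) = -6835; answer -6835
Part 2: U1 = -6835; c = 31; a(3) = -1*(37) - 2*(15) - 1*(31) = -98; iterating: a(3)=-98, a(4)=9, a(5)=150, a(6)=-70, a(7)=-239, a(8)=229, a(9)=319, a(10)=-538, a(11)=-329, a(12)=1086, a(13)=110, a(14)=-1953, a(15)=647; answer 647
Part 3: U2 = 647; d = -12; cross terms: (-7*-12 - 25*-16)=484, (25*3 - 29*-12)=423, (29*12 - -8*3)=372, (-8*-1 - -40*12)=488, (-40*-16 - -7*-1)=633; twice the area = |2400| = 2400; area = 1200; boundary points = 4 + 1 + 1 + 1 + 3 = 10; strictly interior points = area - boundary/2 + 1 = 1196; answer 1196

1196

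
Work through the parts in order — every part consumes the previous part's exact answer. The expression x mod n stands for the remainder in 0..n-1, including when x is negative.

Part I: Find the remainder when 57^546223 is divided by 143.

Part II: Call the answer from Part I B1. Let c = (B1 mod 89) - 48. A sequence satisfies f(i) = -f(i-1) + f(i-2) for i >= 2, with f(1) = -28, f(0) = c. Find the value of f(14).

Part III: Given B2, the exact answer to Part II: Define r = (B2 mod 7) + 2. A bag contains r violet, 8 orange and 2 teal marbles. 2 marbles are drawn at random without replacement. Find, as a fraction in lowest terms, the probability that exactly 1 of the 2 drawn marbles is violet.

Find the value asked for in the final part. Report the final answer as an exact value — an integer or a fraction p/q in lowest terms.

1/2

Part I: squarings mod 143: 57^1=57, 57^2=103, 57^4=27, 57^8=14, 57^16=53, 57^32=92, 57^64=27, 57^128=14, 57^256=53, 57^512=92, 57^1024=27, 57^2048=14, 57^4096=53, 57^8192=92, 57^16384=27, 57^32768=14, 57^65536=53, 57^131072=92, 57^262144=27, 57^524288=14; 57^546223 = 57^1 * 57^2 * 57^4 * 57^8 * 57^32 * 57^128 * 57^256 * 57^1024 * 57^4096 * 57^16384 * 57^524288 = 8 (mod 143); answer 8
Part II: B1 = 8; c = -40; f(2) = -1*(-28) + 1*(-40) = -12; iterating: f(2)=-12, f(3)=-16, f(4)=4, f(5)=-20, f(6)=24, f(7)=-44, f(8)=68, f(9)=-112, f(10)=180, f(11)=-292, f(12)=472, f(13)=-764, f(14)=1236; answer 1236
Part III: B2 = 1236; r = 6; total draws C(16,2) = 120; favorable C(6,1)*C(10,1) = 60; P = 1/2; answer 1/2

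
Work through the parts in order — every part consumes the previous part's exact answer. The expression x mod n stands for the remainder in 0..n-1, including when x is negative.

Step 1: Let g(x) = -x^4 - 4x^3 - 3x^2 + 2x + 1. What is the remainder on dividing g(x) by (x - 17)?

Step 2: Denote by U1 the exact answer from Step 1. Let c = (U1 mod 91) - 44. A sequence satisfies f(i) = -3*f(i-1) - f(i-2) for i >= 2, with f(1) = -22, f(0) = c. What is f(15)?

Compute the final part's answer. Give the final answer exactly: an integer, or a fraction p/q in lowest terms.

-29746076

Step 1: remainder = value at the root: -1*(17)^4 - 4*(17)^3 - 3*(17)^2 + 2*(17)^1 + 1 = (-83521) + (-19652) + (-867) + (34) + (1) = -104005; answer -104005
Step 2: U1 = -104005; c = -36; f(2) = -3*(-22) - 1*(-36) = 102; iterating: f(2)=102, f(3)=-284, f(4)=750, f(5)=-1966, f(6)=5148, f(7)=-13478, f(8)=35286, f(9)=-92380, f(10)=241854, f(11)=-633182, f(12)=1657692, f(13)=-4339894, f(14)=11361990, f(15)=-29746076; answer -29746076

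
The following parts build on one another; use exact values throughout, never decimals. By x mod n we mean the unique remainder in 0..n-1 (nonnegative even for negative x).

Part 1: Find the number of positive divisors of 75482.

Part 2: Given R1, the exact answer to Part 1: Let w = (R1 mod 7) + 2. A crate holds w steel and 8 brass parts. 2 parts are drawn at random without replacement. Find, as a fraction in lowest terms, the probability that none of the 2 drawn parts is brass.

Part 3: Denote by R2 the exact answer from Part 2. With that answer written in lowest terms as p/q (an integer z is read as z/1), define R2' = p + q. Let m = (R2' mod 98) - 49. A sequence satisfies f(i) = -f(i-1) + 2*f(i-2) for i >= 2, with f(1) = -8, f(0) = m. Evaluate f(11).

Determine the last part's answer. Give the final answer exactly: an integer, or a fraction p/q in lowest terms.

Part 1: 75482 = 2 * 11 * 47 * 73; number of divisors = (1+1) * (1+1) * (1+1) * (1+1) = 16; answer 16
Part 2: R1 = 16; w = 4; total draws C(12,2) = 66; favorable C(4,2) = 6; P = 1/11; answer 1/11
Part 3: R2 = 1/11; threaded value p + q = 12; m = -37; f(2) = -1*(-8) + 2*(-37) = -66; iterating: f(2)=-66, f(3)=50, f(4)=-182, f(5)=282, f(6)=-646, f(7)=1210, f(8)=-2502, f(9)=4922, f(10)=-9926, f(11)=19770; answer 19770

19770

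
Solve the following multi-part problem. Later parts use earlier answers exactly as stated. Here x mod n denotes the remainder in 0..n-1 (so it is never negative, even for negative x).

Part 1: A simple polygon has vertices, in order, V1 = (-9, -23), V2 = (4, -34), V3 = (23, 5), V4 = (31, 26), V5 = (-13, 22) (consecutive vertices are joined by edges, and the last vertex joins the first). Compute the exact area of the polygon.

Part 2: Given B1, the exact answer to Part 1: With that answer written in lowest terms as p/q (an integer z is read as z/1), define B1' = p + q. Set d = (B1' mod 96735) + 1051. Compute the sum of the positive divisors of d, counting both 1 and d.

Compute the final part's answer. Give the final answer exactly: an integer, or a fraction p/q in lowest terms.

Part 1: cross terms: (-9*-34 - 4*-23)=398, (4*5 - 23*-34)=802, (23*26 - 31*5)=443, (31*22 - -13*26)=1020, (-13*-23 - -9*22)=497; twice the area = |3160| = 3160; area = 1580; answer 1580
Part 2: B1 = 1580; threaded value p + q = 1581; d = 2632; 2632 = 2^3 * 7 * 47; sigma = (1 + 2 + 4 + 8) * (1 + 7) * (1 + 47) = 15 * 8 * 48 = 5760; answer 5760

5760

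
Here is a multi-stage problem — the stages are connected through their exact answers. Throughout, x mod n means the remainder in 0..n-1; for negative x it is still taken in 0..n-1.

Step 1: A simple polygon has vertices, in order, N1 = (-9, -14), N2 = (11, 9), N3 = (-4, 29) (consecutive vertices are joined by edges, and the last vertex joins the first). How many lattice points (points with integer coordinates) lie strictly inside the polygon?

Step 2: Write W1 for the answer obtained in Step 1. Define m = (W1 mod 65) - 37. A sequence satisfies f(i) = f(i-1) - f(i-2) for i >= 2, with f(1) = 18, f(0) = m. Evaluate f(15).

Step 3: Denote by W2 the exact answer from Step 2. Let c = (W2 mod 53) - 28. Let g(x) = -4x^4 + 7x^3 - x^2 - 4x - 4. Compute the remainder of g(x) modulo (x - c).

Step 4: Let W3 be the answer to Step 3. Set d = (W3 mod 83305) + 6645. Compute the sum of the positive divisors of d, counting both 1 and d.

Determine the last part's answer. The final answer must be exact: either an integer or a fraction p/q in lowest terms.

Step 1: cross terms: (-9*9 - 11*-14)=73, (11*29 - -4*9)=355, (-4*-14 - -9*29)=317; twice the area = |745| = 745; area = 745/2; boundary points = 1 + 5 + 1 = 7; strictly interior points = area - boundary/2 + 1 = 370; answer 370
Step 2: W1 = 370; m = 8; f(2) = 1*(18) - 1*(8) = 10; iterating: f(2)=10, f(3)=-8, f(4)=-18, f(5)=-10, f(6)=8, f(7)=18, f(8)=10, f(9)=-8, f(10)=-18, f(11)=-10, f(12)=8, f(13)=18, f(14)=10, f(15)=-8; answer -8
Step 3: W2 = -8; c = 17; remainder = value at the root: -4*(17)^4 + 7*(17)^3 - 1*(17)^2 - 4*(17)^1 - 4 = (-334084) + (34391) + (-289) + (-68) + (-4) = -300054; answer -300054
Step 4: W3 = -300054; d = 39811; 39811 = 41 * 971; sigma = (1 + 41) * (1 + 971) = 42 * 972 = 40824; answer 40824

40824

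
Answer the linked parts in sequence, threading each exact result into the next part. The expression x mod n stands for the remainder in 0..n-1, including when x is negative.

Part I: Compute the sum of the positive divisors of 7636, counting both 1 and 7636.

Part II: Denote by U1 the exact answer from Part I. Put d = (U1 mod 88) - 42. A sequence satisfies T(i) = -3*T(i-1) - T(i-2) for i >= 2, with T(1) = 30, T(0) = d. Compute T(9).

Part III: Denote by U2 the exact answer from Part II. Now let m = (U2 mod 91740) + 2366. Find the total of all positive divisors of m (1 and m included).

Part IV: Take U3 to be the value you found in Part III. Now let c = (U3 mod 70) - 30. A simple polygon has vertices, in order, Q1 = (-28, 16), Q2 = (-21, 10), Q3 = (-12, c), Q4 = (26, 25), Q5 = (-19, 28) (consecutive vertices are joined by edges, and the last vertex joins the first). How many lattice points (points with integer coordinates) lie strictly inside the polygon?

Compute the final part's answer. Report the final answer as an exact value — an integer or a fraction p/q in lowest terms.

1011

Part I: 7636 = 2^2 * 23 * 83; sigma = (1 + 2 + 4) * (1 + 23) * (1 + 83) = 7 * 24 * 84 = 14112; answer 14112
Part II: U1 = 14112; d = -10; T(2) = -3*(30) - 1*(-10) = -80; iterating: T(2)=-80, T(3)=210, T(4)=-550, T(5)=1440, T(6)=-3770, T(7)=9870, T(8)=-25840, T(9)=67650; answer 67650
Part III: U2 = 67650; m = 70016; 70016 = 2^7 * 547; sigma = (1 + 2 + 4 + 8 + 16 + 32 + 64 + 128) * (1 + 547) = 255 * 548 = 139740; answer 139740
Part IV: U3 = 139740; c = -10; cross terms: (-28*10 - -21*16)=56, (-21*-10 - -12*10)=330, (-12*25 - 26*-10)=-40, (26*28 - -19*25)=1203, (-19*16 - -28*28)=480; twice the area = |2029| = 2029; area = 2029/2; boundary points = 1 + 1 + 1 + 3 + 3 = 9; strictly interior points = area - boundary/2 + 1 = 1011; answer 1011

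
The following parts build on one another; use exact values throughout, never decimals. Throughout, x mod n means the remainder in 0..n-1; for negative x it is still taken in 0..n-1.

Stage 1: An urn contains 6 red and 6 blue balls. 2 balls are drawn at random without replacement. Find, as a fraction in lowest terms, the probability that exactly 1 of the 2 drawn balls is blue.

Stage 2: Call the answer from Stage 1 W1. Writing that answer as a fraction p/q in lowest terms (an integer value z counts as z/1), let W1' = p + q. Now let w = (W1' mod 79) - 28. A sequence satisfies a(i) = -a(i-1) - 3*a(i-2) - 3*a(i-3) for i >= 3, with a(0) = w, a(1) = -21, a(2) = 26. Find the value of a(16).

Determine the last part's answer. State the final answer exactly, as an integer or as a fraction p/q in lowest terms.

Stage 1: total draws C(12,2) = 66; favorable C(6,1)*C(6,1) = 36; P = 6/11; answer 6/11
Stage 2: W1 = 6/11; threaded value p + q = 17; w = -11; a(3) = -1*(26) - 3*(-21) - 3*(-11) = 70; iterating: a(3)=70, a(4)=-85, a(5)=-203, a(6)=248, a(7)=616, a(8)=-751, a(9)=-1841, a(10)=2246, a(11)=5530, a(12)=-6745, a(13)=-16583, a(14)=20228, a(15)=49756, a(16)=-60691; answer -60691

-60691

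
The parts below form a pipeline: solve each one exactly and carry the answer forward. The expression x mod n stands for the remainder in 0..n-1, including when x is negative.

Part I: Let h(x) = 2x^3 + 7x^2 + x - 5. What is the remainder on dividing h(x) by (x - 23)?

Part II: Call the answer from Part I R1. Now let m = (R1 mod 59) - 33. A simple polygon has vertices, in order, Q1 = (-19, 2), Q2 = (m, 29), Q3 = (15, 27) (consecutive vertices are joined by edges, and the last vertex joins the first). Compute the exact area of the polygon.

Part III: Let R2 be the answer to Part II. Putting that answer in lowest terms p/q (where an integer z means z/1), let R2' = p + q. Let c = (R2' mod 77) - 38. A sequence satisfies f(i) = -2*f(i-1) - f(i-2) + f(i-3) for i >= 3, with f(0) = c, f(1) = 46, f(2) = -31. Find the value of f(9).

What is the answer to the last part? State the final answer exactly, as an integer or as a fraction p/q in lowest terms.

193

Part I: remainder = value at the root: 2*(23)^3 + 7*(23)^2 + 1*(23)^1 - 5 = (24334) + (3703) + (23) + (-5) = 28055; answer 28055
Part II: R1 = 28055; m = -3; cross terms: (-19*29 - -3*2)=-545, (-3*27 - 15*29)=-516, (15*2 - -19*27)=543; twice the area = |-518| = 518; area = 259; answer 259
Part III: R2 = 259; threaded value p + q = 260; c = -9; f(3) = -2*(-31) - 1*(46) + 1*(-9) = 7; iterating: f(3)=7, f(4)=63, f(5)=-164, f(6)=272, f(7)=-317, f(8)=198, f(9)=193; answer 193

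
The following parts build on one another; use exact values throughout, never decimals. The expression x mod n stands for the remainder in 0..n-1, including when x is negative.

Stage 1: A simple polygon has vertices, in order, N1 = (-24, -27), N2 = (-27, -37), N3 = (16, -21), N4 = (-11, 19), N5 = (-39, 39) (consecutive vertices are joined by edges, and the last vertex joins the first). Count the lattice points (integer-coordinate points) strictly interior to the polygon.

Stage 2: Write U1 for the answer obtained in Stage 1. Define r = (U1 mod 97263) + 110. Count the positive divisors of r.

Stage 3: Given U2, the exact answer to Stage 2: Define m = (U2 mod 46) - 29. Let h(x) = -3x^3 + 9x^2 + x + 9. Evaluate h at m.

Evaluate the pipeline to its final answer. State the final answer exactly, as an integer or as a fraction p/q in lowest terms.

17332

Stage 1: cross terms: (-24*-37 - -27*-27)=159, (-27*-21 - 16*-37)=1159, (16*19 - -11*-21)=73, (-11*39 - -39*19)=312, (-39*-27 - -24*39)=1989; twice the area = |3692| = 3692; area = 1846; boundary points = 1 + 1 + 1 + 4 + 3 = 10; strictly interior points = area - boundary/2 + 1 = 1842; answer 1842
Stage 2: U1 = 1842; r = 1952; 1952 = 2^5 * 61; number of divisors = (5+1) * (1+1) = 12; answer 12
Stage 3: U2 = 12; m = -17; -3*(-17)^3 + 9*(-17)^2 + 1*(-17)^1 + 9 = (14739) + (2601) + (-17) + (9) = 17332; answer 17332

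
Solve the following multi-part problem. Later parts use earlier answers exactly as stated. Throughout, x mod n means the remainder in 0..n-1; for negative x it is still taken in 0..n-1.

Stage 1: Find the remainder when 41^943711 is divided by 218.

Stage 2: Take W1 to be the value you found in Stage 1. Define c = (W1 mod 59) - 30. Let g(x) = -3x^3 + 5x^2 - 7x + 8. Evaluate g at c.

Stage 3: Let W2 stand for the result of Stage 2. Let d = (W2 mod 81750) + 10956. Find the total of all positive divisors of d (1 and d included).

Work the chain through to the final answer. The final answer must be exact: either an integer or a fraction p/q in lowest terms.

Stage 1: squarings mod 218: 41^1=41, 41^2=155, 41^4=45, 41^8=63, 41^16=45, 41^32=63, 41^64=45, 41^128=63, 41^256=45, 41^512=63, 41^1024=45, 41^2048=63, 41^4096=45, 41^8192=63, 41^16384=45, 41^32768=63, 41^65536=45, 41^131072=63, 41^262144=45, 41^524288=63; 41^943711 = 41^1 * 41^2 * 41^4 * 41^8 * 41^16 * 41^64 * 41^512 * 41^1024 * 41^8192 * 41^16384 * 41^131072 * 41^262144 * 41^524288 = 177 (mod 218); answer 177
Stage 2: W1 = 177; c = -30; -3*(-30)^3 + 5*(-30)^2 - 7*(-30)^1 + 8 = (81000) + (4500) + (210) + (8) = 85718; answer 85718
Stage 3: W2 = 85718; d = 14924; 14924 = 2^2 * 7 * 13 * 41; sigma = (1 + 2 + 4) * (1 + 7) * (1 + 13) * (1 + 41) = 7 * 8 * 14 * 42 = 32928; answer 32928

32928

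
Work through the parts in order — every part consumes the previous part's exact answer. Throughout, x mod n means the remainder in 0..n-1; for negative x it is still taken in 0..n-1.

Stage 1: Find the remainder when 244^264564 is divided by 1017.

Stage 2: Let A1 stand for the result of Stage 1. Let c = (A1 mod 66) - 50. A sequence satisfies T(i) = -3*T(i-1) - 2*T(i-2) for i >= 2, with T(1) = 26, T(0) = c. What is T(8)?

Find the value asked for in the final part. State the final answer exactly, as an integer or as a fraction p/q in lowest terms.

Stage 1: squarings mod 1017: 244^1=244, 244^2=550, 244^4=451, 244^8=1, 244^16=1, 244^32=1, 244^64=1, 244^128=1, 244^256=1, 244^512=1, 244^1024=1, 244^2048=1, 244^4096=1, 244^8192=1, 244^16384=1, 244^32768=1, 244^65536=1, 244^131072=1, 244^262144=1; 244^264564 = 244^4 * 244^16 * 244^32 * 244^64 * 244^256 * 244^2048 * 244^262144 = 451 (mod 1017); answer 451
Stage 2: A1 = 451; c = 5; T(2) = -3*(26) - 2*(5) = -88; iterating: T(2)=-88, T(3)=212, T(4)=-460, T(5)=956, T(6)=-1948, T(7)=3932, T(8)=-7900; answer -7900

-7900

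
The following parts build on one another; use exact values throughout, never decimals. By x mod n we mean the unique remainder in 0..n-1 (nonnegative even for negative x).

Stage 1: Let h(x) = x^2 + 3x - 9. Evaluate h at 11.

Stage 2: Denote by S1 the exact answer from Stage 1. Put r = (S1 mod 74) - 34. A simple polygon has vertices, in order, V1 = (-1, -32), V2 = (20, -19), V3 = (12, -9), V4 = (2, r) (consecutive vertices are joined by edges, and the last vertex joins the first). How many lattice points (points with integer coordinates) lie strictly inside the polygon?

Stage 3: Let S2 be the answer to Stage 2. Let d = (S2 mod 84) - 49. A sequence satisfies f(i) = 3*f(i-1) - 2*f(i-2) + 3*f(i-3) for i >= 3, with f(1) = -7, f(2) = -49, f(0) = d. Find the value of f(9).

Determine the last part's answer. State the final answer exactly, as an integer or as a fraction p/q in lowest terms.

Stage 1: 1*(11)^2 + 3*(11)^1 - 9 = (121) + (33) + (-9) = 145; answer 145
Stage 2: S1 = 145; r = 37; cross terms: (-1*-19 - 20*-32)=659, (20*-9 - 12*-19)=48, (12*37 - 2*-9)=462, (2*-32 - -1*37)=-27; twice the area = |1142| = 1142; area = 571; boundary points = 1 + 2 + 2 + 3 = 8; strictly interior points = area - boundary/2 + 1 = 568; answer 568
Stage 3: S2 = 568; d = 15; f(3) = 3*(-49) - 2*(-7) + 3*(15) = -88; iterating: f(3)=-88, f(4)=-187, f(5)=-532, f(6)=-1486, f(7)=-3955, f(8)=-10489, f(9)=-28015; answer -28015

-28015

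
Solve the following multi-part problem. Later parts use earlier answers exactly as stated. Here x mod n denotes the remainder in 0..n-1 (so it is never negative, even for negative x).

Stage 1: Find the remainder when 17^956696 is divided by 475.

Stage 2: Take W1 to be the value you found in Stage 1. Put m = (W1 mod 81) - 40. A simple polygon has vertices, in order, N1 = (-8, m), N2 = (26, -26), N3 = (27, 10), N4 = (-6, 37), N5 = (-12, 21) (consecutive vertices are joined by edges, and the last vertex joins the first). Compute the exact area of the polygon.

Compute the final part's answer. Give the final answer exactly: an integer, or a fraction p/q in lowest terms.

4007/2

Stage 1: squarings mod 475: 17^1=17, 17^2=289, 17^4=396, 17^8=66, 17^16=81, 17^32=386, 17^64=321, 17^128=441, 17^256=206, 17^512=161, 17^1024=271, 17^2048=291, 17^4096=131, 17^8192=61, 17^16384=396, 17^32768=66, 17^65536=81, 17^131072=386, 17^262144=321, 17^524288=441; 17^956696 = 17^8 * 17^16 * 17^256 * 17^2048 * 17^4096 * 17^32768 * 17^131072 * 17^262144 * 17^524288 = 6 (mod 475); answer 6
Stage 2: W1 = 6; m = -34; cross terms: (-8*-26 - 26*-34)=1092, (26*10 - 27*-26)=962, (27*37 - -6*10)=1059, (-6*21 - -12*37)=318, (-12*-34 - -8*21)=576; twice the area = |4007| = 4007; area = 4007/2; answer 4007/2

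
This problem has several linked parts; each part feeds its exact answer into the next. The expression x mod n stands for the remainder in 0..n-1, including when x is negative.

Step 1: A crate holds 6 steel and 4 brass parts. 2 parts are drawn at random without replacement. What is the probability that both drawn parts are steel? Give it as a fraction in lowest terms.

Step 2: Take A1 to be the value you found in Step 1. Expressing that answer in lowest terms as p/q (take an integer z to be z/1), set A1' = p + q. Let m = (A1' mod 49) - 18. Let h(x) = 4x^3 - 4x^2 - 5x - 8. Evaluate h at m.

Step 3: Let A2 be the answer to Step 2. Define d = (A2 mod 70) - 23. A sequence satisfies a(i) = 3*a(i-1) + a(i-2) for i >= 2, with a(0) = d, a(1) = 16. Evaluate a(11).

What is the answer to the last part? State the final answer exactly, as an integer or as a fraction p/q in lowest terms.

3934339

Step 1: total draws C(10,2) = 45; favorable C(6,2) = 15; P = 1/3; answer 1/3
Step 2: A1 = 1/3; threaded value p + q = 4; m = -14; 4*(-14)^3 - 4*(-14)^2 - 5*(-14)^1 - 8 = (-10976) + (-784) + (70) + (-8) = -11698; answer -11698
Step 3: A2 = -11698; d = 39; a(2) = 3*(16) + 1*(39) = 87; iterating: a(2)=87, a(3)=277, a(4)=918, a(5)=3031, a(6)=10011, a(7)=33064, a(8)=109203, a(9)=360673, a(10)=1191222, a(11)=3934339; answer 3934339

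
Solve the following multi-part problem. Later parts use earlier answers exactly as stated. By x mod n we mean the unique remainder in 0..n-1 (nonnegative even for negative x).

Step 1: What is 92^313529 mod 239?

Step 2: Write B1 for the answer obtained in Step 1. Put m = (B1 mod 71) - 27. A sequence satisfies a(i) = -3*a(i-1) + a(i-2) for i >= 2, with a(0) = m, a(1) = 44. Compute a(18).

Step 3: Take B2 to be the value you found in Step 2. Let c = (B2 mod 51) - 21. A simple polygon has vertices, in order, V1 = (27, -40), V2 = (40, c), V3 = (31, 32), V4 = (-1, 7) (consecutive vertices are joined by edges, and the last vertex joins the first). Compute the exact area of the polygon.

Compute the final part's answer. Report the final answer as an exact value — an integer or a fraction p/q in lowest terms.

1530

Step 1: squarings mod 239: 92^1=92, 92^2=99, 92^4=2, 92^8=4, 92^16=16, 92^32=17, 92^64=50, 92^128=110, 92^256=150, 92^512=34, 92^1024=200, 92^2048=87, 92^4096=160, 92^8192=27, 92^16384=12, 92^32768=144, 92^65536=182, 92^131072=142, 92^262144=88; 92^313529 = 92^1 * 92^8 * 92^16 * 92^32 * 92^128 * 92^2048 * 92^16384 * 92^32768 * 92^262144 = 7 (mod 239); answer 7
Step 2: B1 = 7; m = -20; a(2) = -3*(44) + 1*(-20) = -152; iterating: a(2)=-152, a(3)=500, a(4)=-1652, a(5)=5456, a(6)=-18020, a(7)=59516, a(8)=-196568, a(9)=649220, a(10)=-2144228, a(11)=7081904, a(12)=-23389940, a(13)=77251724, a(14)=-255145112, a(15)=842687060, a(16)=-2783206292, a(17)=9192305936, a(18)=-30360124100; answer -30360124100
Step 3: B2 = -30360124100; c = -20; cross terms: (27*-20 - 40*-40)=1060, (40*32 - 31*-20)=1900, (31*7 - -1*32)=249, (-1*-40 - 27*7)=-149; twice the area = |3060| = 3060; area = 1530; answer 1530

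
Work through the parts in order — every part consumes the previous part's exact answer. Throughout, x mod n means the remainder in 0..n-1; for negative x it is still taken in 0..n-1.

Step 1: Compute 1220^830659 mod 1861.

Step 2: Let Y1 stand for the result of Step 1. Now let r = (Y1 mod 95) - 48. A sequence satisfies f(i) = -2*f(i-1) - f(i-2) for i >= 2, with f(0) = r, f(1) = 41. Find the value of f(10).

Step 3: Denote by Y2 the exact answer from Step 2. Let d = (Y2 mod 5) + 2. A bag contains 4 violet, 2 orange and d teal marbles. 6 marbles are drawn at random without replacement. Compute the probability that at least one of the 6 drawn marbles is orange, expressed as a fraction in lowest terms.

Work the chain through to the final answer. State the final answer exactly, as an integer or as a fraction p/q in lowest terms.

13/15

Step 1: squarings mod 1861: 1220^1=1220, 1220^2=1461, 1220^4=1815, 1220^8=255, 1220^16=1751, 1220^32=934, 1220^64=1408, 1220^128=499, 1220^256=1488, 1220^512=1415, 1220^1024=1650, 1220^2048=1718, 1220^4096=1839, 1220^8192=484, 1220^16384=1631, 1220^32768=792, 1220^65536=107, 1220^131072=283, 1220^262144=66, 1220^524288=634; 1220^830659 = 1220^1 * 1220^2 * 1220^64 * 1220^128 * 1220^1024 * 1220^2048 * 1220^8192 * 1220^32768 * 1220^262144 * 1220^524288 = 1410 (mod 1861); answer 1410
Step 2: Y1 = 1410; r = 32; f(2) = -2*(41) - 1*(32) = -114; iterating: f(2)=-114, f(3)=187, f(4)=-260, f(5)=333, f(6)=-406, f(7)=479, f(8)=-552, f(9)=625, f(10)=-698; answer -698
Step 3: Y2 = -698; d = 4; total draws C(10,6) = 210; complement C(8,6) = 28; favorable 210 - 28 = 182; P = 13/15; answer 13/15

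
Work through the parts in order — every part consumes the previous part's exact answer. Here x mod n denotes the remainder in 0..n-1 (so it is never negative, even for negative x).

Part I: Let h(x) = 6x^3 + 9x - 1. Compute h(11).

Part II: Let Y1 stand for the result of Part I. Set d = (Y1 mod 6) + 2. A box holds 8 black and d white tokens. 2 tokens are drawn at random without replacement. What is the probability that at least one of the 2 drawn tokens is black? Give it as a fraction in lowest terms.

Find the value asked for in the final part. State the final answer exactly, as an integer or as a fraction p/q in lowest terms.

10/11

Part I: 6*(11)^3 + 9*(11)^1 - 1 = (7986) + (99) + (-1) = 8084; answer 8084
Part II: Y1 = 8084; d = 4; total draws C(12,2) = 66; complement C(4,2) = 6; favorable 66 - 6 = 60; P = 10/11; answer 10/11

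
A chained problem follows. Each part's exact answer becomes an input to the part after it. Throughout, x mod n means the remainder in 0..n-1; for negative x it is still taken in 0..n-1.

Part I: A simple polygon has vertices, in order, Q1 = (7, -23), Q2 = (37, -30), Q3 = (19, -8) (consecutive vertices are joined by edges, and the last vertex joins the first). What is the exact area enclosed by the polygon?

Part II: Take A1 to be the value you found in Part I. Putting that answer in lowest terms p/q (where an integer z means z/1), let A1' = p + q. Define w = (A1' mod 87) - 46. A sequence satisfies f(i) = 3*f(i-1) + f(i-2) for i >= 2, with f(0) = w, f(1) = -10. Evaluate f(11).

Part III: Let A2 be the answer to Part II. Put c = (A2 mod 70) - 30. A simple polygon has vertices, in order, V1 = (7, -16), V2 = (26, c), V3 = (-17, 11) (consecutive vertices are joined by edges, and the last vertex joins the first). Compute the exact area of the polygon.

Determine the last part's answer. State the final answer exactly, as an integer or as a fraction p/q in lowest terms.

345/2

Part I: cross terms: (7*-30 - 37*-23)=641, (37*-8 - 19*-30)=274, (19*-23 - 7*-8)=-381; twice the area = |534| = 534; area = 267; answer 267
Part II: A1 = 267; threaded value p + q = 268; w = -39; f(2) = 3*(-10) + 1*(-39) = -69; iterating: f(2)=-69, f(3)=-217, f(4)=-720, f(5)=-2377, f(6)=-7851, f(7)=-25930, f(8)=-85641, f(9)=-282853, f(10)=-934200, f(11)=-3085453; answer -3085453
Part III: A2 = -3085453; c = -23; cross terms: (7*-23 - 26*-16)=255, (26*11 - -17*-23)=-105, (-17*-16 - 7*11)=195; twice the area = |345| = 345; area = 345/2; answer 345/2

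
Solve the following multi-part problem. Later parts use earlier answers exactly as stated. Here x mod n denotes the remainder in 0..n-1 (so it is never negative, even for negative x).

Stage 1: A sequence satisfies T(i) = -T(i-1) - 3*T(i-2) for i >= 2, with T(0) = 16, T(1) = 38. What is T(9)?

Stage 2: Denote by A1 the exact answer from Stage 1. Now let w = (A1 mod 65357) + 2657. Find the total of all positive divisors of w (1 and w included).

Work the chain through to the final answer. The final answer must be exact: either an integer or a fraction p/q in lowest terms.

137670

Stage 1: T(2) = -1*(38) - 3*(16) = -86; iterating: T(2)=-86, T(3)=-28, T(4)=286, T(5)=-202, T(6)=-656, T(7)=1262, T(8)=706, T(9)=-4492; answer -4492
Stage 2: A1 = -4492; w = 63522; 63522 = 2 * 3^2 * 3529; sigma = (1 + 2) * (1 + 3 + 9) * (1 + 3529) = 3 * 13 * 3530 = 137670; answer 137670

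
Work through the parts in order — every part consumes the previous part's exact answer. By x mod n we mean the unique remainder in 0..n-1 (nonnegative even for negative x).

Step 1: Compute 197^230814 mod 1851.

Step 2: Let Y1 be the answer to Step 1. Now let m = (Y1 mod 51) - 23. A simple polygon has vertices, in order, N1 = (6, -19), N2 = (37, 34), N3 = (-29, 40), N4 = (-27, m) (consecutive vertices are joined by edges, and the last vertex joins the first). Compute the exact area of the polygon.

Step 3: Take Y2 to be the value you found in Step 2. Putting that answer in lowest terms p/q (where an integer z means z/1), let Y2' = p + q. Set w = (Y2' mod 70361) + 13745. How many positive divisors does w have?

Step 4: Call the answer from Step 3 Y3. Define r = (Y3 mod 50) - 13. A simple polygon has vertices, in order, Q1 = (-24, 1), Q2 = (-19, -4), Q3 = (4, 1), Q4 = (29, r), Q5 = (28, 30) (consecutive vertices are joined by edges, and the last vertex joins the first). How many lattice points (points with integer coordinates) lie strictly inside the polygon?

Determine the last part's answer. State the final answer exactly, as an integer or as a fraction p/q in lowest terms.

523

Step 1: squarings mod 1851: 197^1=197, 197^2=1789, 197^4=142, 197^8=1654, 197^16=1789, 197^32=142, 197^64=1654, 197^128=1789, 197^256=142, 197^512=1654, 197^1024=1789, 197^2048=142, 197^4096=1654, 197^8192=1789, 197^16384=142, 197^32768=1654, 197^65536=1789, 197^131072=142; 197^230814 = 197^2 * 197^4 * 197^8 * 197^16 * 197^128 * 197^256 * 197^1024 * 197^32768 * 197^65536 * 197^131072 = 1108 (mod 1851); answer 1108
Step 2: Y1 = 1108; m = 14; cross terms: (6*34 - 37*-19)=907, (37*40 - -29*34)=2466, (-29*14 - -27*40)=674, (-27*-19 - 6*14)=429; twice the area = |4476| = 4476; area = 2238; answer 2238
Step 3: Y2 = 2238; threaded value p + q = 2239; w = 15984; 15984 = 2^4 * 3^3 * 37; number of divisors = (4+1) * (3+1) * (1+1) = 40; answer 40
Step 4: Y3 = 40; r = 27; cross terms: (-24*-4 - -19*1)=115, (-19*1 - 4*-4)=-3, (4*27 - 29*1)=79, (29*30 - 28*27)=114, (28*1 - -24*30)=748; twice the area = |1053| = 1053; area = 1053/2; boundary points = 5 + 1 + 1 + 1 + 1 = 9; strictly interior points = area - boundary/2 + 1 = 523; answer 523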